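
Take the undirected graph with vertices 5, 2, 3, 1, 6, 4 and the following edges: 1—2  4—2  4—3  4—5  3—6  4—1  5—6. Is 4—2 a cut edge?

No

After removing 4—2, the path 4-1-2 still connects them, so the edge is not a bridge.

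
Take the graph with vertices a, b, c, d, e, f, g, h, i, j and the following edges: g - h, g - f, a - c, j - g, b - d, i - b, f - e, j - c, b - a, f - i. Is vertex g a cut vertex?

Yes

Deleting g raises the number of components from 1 to 2, so g is a cut vertex.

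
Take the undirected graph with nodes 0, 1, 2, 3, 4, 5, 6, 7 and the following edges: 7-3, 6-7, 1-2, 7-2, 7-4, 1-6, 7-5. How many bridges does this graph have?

The edges on the cycle 1-6-7-2-1 are not bridges since each lies on that cycle.
But removing 7-3 disconnects 7 from 3; removing 7-5 disconnects 7 from 5; removing 7-4 disconnects 7 from 4 — these are bridges.
That makes 3 bridges.

3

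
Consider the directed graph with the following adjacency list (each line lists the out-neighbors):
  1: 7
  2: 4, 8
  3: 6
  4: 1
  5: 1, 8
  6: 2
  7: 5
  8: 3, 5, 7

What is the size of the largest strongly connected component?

8

{1, 2, 3, 4, 5, 6, 7, 8} are all mutually reachable — one SCC of size 8.
The largest has 8 vertices.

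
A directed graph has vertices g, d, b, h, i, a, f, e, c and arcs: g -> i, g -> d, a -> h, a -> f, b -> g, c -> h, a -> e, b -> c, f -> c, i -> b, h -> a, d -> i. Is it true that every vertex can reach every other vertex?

No

There is no directed path from e to f, so the graph is not strongly connected.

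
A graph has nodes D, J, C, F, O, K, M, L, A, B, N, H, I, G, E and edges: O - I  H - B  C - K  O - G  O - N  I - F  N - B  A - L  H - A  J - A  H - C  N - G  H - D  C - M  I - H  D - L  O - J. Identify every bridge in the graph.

The edges on the cycle O-J-A-H-I-O are not bridges since each lies on that cycle.
But removing M - C disconnects M from C; removing K - C disconnects K from C; removing H - C disconnects H from C; removing F - I disconnects F from I — these are bridges.

C-H, C-K, C-M, F-I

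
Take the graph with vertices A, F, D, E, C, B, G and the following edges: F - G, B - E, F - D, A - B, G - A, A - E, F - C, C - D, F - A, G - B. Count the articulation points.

1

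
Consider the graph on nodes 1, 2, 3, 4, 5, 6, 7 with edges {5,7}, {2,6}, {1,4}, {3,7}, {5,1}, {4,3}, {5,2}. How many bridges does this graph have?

The edges on the cycle 5-1-4-3-7-5 are not bridges since each lies on that cycle.
But removing 2-6 disconnects 2 from 6; removing 5-2 disconnects 5 from 2 — these are bridges.
That makes 2 bridges.

2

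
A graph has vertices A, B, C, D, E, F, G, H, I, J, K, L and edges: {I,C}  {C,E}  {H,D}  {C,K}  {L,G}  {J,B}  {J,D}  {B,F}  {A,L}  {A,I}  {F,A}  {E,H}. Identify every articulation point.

A, C, L

Removing A increases the component count from 1 to 2, so A is a cut vertex.
Removing C increases the component count from 1 to 2, so C is a cut vertex.
Removing L increases the component count from 1 to 2, so L is a cut vertex.
By contrast removing J leaves 1 component; it is not a cut vertex. No other vertex is a cut vertex either.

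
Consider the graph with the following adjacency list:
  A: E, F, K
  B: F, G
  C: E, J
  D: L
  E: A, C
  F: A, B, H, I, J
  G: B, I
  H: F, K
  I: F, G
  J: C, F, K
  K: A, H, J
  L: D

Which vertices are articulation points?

Removing F increases the component count from 2 to 3, so F is a cut vertex.
By contrast removing B leaves 2 components; it is not a cut vertex. No other vertex is a cut vertex either.

F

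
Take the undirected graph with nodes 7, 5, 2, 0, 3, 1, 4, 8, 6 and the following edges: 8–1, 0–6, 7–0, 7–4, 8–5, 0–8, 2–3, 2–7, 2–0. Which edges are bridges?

0-6, 0-8, 1-8, 2-3, 4-7, 5-8

The edges on the cycle 2-7-0-2 are not bridges since each lies on that cycle.
But removing 8–5 disconnects 8 from 5; removing 6–0 disconnects 6 from 0; removing 0–8 disconnects 0 from 8; removing 8–1 disconnects 8 from 1 — these are bridges.
In total 6 edges are bridges.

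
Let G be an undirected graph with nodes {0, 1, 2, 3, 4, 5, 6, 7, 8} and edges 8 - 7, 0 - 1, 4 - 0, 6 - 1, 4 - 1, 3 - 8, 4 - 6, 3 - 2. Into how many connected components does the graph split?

5 is isolated — a component by itself.
Starting from 2 we can reach 2, 3, 7, 8. That is one component of size 4.
Starting from 0 we can reach 0, 1, 4, 6. That is one component of size 4.
Total: 3 components.

3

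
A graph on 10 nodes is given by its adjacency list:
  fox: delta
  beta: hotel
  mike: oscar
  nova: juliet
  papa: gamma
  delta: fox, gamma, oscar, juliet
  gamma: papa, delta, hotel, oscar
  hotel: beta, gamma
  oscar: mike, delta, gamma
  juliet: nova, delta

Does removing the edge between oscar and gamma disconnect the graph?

No

After removing oscar-gamma, the path oscar-delta-gamma still connects them, so the edge is not a bridge.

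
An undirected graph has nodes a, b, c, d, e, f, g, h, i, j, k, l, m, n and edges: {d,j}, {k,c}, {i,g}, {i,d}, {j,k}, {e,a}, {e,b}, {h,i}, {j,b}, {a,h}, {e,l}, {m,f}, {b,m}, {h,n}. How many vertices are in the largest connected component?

Starting from a we can reach a, b, c, d, e, f, g, h, i, j, k, l, m, n. That is one component of size 14.
The largest has 14 vertices.

14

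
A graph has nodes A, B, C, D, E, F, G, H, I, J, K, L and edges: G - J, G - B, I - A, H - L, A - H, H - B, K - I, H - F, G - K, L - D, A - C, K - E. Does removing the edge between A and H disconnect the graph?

No

After removing A - H, the path A-I-K-G-B-H still connects them, so the edge is not a bridge.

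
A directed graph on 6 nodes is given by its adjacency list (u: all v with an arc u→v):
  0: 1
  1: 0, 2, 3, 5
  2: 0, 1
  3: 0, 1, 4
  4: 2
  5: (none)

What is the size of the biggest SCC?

5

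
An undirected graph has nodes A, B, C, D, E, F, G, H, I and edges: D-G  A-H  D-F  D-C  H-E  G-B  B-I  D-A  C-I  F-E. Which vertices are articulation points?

D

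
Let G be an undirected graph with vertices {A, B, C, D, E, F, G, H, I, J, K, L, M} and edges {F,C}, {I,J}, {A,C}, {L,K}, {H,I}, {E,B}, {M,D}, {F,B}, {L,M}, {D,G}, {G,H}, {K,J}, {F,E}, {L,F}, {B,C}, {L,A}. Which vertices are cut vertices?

Removing L increases the component count from 1 to 2, so L is a cut vertex.
By contrast removing C leaves 1 component; it is not a cut vertex. No other vertex is a cut vertex either.

L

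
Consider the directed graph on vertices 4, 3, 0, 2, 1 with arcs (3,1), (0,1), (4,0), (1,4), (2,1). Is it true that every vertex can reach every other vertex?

No

There is no directed path from 2 to 3, so the graph is not strongly connected.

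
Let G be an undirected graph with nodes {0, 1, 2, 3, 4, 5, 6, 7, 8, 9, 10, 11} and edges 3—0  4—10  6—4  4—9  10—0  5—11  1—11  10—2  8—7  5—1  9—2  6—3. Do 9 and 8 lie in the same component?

No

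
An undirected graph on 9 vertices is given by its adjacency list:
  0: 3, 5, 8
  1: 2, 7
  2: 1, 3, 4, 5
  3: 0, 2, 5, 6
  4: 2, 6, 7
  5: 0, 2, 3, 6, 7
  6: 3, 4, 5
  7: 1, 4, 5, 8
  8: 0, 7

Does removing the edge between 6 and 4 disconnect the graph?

No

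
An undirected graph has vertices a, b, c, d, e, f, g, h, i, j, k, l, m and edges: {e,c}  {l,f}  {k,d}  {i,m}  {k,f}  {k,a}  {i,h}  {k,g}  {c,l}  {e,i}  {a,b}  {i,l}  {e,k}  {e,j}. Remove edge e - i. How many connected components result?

e and i are still connected via e-c-l-i, so the component count stays at 1.

1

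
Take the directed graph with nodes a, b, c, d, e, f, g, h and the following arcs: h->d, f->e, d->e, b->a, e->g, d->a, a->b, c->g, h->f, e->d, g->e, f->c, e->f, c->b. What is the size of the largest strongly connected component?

5

{c, d, e, f, g} are all mutually reachable — one SCC of size 5.
{a, b} are all mutually reachable — one SCC of size 2.
{h} is an SCC by itself.
The largest has 5 vertices.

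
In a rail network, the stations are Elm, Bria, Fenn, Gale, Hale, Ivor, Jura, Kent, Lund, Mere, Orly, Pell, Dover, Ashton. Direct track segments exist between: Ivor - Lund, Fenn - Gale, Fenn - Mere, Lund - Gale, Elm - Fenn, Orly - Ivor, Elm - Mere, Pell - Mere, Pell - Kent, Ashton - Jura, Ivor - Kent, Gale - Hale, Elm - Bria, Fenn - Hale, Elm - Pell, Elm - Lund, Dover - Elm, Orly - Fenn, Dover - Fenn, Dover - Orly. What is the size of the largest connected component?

Starting from Jura we can reach Jura, Ashton. That is one component of size 2.
Starting from Elm we can reach Elm, Bria, Fenn, Gale, Hale, Ivor, Kent, Lund, Mere, Orly, Pell, Dover. That is one component of size 12.
The largest has 12 vertices.

12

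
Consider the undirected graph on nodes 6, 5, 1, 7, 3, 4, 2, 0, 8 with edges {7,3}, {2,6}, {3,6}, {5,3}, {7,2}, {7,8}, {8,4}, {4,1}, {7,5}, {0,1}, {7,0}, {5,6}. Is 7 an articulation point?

Deleting 7 raises the number of components from 1 to 2, so 7 is a cut vertex.

Yes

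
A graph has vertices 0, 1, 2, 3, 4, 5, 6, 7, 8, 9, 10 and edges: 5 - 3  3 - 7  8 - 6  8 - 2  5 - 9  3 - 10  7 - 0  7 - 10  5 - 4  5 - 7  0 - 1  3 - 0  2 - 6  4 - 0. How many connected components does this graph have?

2

Starting from 2 we can reach 2, 6, 8. That is one component of size 3.
Starting from 0 we can reach 0, 1, 3, 4, 5, 7, 9, 10. That is one component of size 8.
Total: 2 components.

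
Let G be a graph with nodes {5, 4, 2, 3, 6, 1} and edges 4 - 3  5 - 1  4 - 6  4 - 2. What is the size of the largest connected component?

4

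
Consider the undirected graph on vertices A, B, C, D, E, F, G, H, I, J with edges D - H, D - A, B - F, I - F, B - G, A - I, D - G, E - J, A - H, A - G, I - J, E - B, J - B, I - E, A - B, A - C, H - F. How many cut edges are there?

1

The edges on the cycle A-H-F-B-A are not bridges since each lies on that cycle.
But removing A - C disconnects A from C — this is a bridge.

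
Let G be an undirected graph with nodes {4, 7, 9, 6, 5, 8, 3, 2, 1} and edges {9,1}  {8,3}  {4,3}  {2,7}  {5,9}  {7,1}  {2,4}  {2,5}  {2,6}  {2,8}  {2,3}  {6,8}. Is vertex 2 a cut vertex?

Deleting 2 raises the number of components from 1 to 2, so 2 is a cut vertex.

Yes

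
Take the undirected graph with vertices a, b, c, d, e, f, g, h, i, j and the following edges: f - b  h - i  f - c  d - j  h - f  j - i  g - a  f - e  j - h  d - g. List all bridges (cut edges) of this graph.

a-g, b-f, c-f, d-g, d-j, e-f, f-h

The edges on the cycle j-h-i-j are not bridges since each lies on that cycle.
But removing h - f disconnects h from f; removing f - c disconnects f from c; removing g - a disconnects g from a; removing j - d disconnects j from d — these are bridges.
In total 7 edges are bridges.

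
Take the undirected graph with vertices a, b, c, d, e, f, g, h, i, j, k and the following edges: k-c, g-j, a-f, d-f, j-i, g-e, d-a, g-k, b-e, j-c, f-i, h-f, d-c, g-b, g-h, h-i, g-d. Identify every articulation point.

Removing g increases the component count from 1 to 2, so g is a cut vertex.
By contrast removing a leaves 1 component; it is not a cut vertex. No other vertex is a cut vertex either.

g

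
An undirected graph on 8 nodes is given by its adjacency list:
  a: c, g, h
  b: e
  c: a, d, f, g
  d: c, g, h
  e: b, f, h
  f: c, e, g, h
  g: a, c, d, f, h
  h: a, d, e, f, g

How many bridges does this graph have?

1

The edges on the cycle f-h-e-f are not bridges since each lies on that cycle.
But removing b-e disconnects b from e — this is a bridge.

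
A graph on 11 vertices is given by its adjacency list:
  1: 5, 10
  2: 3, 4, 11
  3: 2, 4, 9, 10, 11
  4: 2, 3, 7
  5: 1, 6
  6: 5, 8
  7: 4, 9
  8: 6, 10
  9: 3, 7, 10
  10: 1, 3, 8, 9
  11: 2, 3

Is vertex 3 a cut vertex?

Deleting 3 leaves 1 component (was 1) (its neighbors 2, 4, 9, 10, 11 remain connected to each other), so 3 is not a cut vertex.

No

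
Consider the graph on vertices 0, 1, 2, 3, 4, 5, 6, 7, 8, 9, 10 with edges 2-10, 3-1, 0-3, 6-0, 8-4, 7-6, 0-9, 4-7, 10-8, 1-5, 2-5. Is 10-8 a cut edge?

No

After removing 10-8, the path 10-2-5-1-3-0-6-7-4-8 still connects them, so the edge is not a bridge.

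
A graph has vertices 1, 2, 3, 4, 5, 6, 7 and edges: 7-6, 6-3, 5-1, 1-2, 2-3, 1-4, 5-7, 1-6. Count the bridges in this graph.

1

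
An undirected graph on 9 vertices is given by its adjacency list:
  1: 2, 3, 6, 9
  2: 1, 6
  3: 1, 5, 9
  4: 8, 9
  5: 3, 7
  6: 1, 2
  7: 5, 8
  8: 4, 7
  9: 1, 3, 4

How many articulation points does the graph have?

1

Removing 1 increases the component count from 1 to 2, so 1 is a cut vertex.
By contrast removing 6 leaves 1 component; it is not a cut vertex. No other vertex is a cut vertex either.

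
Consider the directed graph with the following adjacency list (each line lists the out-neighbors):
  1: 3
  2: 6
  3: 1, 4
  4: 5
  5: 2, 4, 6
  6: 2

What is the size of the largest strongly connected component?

2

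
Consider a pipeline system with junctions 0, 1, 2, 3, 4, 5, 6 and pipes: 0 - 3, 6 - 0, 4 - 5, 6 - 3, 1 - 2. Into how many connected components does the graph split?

3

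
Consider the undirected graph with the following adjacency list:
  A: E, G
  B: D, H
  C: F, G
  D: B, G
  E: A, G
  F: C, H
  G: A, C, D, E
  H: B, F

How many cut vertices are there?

1

Removing G increases the component count from 1 to 2, so G is a cut vertex.
By contrast removing B leaves 1 component; it is not a cut vertex. No other vertex is a cut vertex either.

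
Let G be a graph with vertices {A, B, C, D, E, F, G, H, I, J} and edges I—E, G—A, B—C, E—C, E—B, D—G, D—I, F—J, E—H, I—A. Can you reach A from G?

Yes

From G we can reach A, B, C, D, E, G, H, I, which includes A.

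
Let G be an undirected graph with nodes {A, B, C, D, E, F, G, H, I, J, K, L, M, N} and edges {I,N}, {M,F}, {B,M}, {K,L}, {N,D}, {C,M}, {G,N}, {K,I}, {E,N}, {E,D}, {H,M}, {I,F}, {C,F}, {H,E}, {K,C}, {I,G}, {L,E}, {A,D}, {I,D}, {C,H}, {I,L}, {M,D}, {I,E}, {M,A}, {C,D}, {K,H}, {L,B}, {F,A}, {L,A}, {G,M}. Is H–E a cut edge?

No

After removing H–E, the path H-K-I-E still connects them, so the edge is not a bridge.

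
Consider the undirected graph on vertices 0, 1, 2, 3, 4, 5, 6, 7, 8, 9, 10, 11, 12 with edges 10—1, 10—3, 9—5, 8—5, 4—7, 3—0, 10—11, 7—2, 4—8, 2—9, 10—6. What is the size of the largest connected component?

6

12 is isolated — a component by itself.
Starting from 2 we can reach 2, 4, 5, 7, 8, 9. That is one component of size 6.
Starting from 0 we can reach 0, 1, 3, 6, 10, 11. That is one component of size 6.
The largest has 6 vertices.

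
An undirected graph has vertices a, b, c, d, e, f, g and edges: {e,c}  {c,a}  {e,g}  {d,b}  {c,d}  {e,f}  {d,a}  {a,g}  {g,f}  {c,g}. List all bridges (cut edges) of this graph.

b-d

The edges on the cycle c-d-a-c are not bridges since each lies on that cycle.
But removing b-d disconnects b from d — this is a bridge.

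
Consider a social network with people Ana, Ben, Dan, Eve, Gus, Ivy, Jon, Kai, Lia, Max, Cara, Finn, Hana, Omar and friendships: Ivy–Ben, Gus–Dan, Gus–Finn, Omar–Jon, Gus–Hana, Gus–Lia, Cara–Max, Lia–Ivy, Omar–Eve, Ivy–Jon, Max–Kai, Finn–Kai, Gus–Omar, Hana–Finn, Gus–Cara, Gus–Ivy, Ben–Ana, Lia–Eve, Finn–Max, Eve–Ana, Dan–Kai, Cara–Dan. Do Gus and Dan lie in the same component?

Yes

From Gus we can reach Ana, Ben, Dan, Eve, Gus, Ivy, Jon, Kai, Lia, Max, Cara, Finn, Hana, Omar, which includes Dan.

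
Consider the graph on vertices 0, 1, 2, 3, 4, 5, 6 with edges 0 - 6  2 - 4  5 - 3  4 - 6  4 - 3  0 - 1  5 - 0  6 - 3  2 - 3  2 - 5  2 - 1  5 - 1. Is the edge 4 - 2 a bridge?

No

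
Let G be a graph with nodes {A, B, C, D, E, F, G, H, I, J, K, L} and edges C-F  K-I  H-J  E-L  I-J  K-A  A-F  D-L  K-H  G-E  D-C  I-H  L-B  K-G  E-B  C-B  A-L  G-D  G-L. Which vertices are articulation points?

K

Removing K increases the component count from 1 to 2, so K is a cut vertex.
By contrast removing E leaves 1 component; it is not a cut vertex. No other vertex is a cut vertex either.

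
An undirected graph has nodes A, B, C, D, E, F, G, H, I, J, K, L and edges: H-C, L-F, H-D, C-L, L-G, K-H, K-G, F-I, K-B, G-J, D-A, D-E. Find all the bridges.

A-D, B-K, D-E, D-H, F-I, F-L, G-J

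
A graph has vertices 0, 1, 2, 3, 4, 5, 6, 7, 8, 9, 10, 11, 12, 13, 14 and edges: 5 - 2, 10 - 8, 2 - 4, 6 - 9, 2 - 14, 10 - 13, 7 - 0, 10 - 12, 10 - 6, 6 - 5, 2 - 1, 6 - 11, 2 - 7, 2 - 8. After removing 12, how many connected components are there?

With 12 gone, the remaining components are: {3}; {0, 1, 2, 4, 5, 6, 7, 8, 9, 10, 11, 13, 14}.
That is 2 components.

2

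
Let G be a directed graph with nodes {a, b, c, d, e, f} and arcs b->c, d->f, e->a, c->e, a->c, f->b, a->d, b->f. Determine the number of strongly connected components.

{a, b, c, d, e, f} are all mutually reachable — one SCC of size 6.
That gives 1 strongly connected component.

1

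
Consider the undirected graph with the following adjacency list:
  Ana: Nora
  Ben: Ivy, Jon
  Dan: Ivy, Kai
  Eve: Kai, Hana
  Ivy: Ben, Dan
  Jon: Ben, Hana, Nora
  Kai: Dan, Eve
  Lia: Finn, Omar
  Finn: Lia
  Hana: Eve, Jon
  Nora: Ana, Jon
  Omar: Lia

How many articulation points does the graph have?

Removing Jon increases the component count from 2 to 3, so Jon is a cut vertex.
Removing Lia increases the component count from 2 to 3, so Lia is a cut vertex.
Removing Nora increases the component count from 2 to 3, so Nora is a cut vertex.
By contrast removing Finn leaves 2 components; it is not a cut vertex. No other vertex is a cut vertex either.

3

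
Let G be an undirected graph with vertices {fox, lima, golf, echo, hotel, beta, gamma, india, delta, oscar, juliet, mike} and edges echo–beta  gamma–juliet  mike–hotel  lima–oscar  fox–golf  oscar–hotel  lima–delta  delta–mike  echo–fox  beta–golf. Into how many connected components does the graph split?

india is isolated — a component by itself.
Starting from gamma we can reach gamma, juliet. That is one component of size 2.
Starting from fox we can reach fox, beta, echo, golf. That is one component of size 4.
Starting from lima we can reach lima, mike, delta, hotel, oscar. That is one component of size 5.
Total: 4 components.

4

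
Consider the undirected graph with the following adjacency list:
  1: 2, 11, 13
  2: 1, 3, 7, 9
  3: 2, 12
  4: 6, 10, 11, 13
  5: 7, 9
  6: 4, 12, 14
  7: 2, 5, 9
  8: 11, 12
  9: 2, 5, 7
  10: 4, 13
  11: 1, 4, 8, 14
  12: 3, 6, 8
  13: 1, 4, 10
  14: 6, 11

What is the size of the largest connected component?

Starting from 1 we can reach 1, 2, 3, 4, 5, 6, 7, 8, 9, 10, 11, 12, 13, 14. That is one component of size 14.
The largest has 14 vertices.

14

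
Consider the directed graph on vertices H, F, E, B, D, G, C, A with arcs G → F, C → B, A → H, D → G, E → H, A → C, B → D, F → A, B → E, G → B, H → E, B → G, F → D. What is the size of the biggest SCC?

6

{A, B, C, D, F, G} are all mutually reachable — one SCC of size 6.
{E, H} are all mutually reachable — one SCC of size 2.
The largest has 6 vertices.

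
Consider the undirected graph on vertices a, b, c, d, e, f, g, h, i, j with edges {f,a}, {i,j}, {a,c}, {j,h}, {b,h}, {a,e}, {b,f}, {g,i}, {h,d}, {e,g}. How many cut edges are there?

2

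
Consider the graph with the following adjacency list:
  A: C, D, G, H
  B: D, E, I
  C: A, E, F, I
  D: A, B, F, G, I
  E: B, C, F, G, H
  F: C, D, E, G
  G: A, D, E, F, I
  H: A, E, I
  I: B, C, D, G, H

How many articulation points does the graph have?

0

Removing H, for instance, still leaves 1 component. No single vertex removal increases the component count — the graph has no articulation points.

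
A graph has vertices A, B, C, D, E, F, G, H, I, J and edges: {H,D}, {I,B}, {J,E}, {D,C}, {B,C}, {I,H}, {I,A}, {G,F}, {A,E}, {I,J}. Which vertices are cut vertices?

I

Removing I increases the component count from 2 to 3, so I is a cut vertex.
By contrast removing A leaves 2 components; it is not a cut vertex. No other vertex is a cut vertex either.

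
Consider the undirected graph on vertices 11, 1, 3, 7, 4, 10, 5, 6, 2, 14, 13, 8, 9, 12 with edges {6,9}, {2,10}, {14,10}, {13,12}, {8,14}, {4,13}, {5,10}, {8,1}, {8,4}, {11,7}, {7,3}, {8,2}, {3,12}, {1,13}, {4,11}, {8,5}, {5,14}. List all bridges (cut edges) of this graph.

The edges on the cycle 4-11-7-3-12-13-4 are not bridges since each lies on that cycle.
But removing 6 - 9 disconnects 6 from 9 — this is a bridge.

6-9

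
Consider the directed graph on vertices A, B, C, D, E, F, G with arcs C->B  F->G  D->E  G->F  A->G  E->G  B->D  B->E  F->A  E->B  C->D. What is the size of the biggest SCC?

{A, F, G} are all mutually reachable — one SCC of size 3.
{B, D, E} are all mutually reachable — one SCC of size 3.
{C} is an SCC by itself.
The largest has 3 vertices.

3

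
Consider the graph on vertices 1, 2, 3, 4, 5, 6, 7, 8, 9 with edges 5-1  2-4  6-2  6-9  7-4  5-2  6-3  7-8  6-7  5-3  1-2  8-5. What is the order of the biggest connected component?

9

Starting from 1 we can reach 1, 2, 3, 4, 5, 6, 7, 8, 9. That is one component of size 9.
The largest has 9 vertices.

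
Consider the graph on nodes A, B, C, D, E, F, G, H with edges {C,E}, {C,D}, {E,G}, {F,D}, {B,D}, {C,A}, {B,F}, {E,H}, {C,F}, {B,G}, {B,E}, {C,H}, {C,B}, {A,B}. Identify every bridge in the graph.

none

The edges on the cycle C-A-B-F-D-C are not bridges since each lies on that cycle.
Every edge lies on some cycle, so there are no bridges.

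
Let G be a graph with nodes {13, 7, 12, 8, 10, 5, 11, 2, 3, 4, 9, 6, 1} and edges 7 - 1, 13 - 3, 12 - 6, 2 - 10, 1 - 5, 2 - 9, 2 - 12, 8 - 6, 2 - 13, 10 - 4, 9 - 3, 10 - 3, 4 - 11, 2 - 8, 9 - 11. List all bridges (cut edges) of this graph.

The edges on the cycle 2-10-4-11-9-2 are not bridges since each lies on that cycle.
But removing 7 - 1 disconnects 7 from 1; removing 1 - 5 disconnects 1 from 5 — these are bridges.

1-5, 1-7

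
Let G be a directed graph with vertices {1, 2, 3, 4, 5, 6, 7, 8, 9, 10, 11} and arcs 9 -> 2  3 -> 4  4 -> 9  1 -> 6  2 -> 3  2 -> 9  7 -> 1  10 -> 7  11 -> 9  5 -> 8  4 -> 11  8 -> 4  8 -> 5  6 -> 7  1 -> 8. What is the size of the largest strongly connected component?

5

{2, 3, 4, 9, 11} are all mutually reachable — one SCC of size 5.
{1, 6, 7} are all mutually reachable — one SCC of size 3.
{5, 8} are all mutually reachable — one SCC of size 2.
{10} is an SCC by itself.
The largest has 5 vertices.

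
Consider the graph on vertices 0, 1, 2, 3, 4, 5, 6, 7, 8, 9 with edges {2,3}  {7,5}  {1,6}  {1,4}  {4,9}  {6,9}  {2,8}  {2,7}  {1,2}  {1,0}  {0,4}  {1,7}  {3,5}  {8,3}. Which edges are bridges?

none

The edges on the cycle 2-8-3-2 are not bridges since each lies on that cycle.
Every edge lies on some cycle, so there are no bridges.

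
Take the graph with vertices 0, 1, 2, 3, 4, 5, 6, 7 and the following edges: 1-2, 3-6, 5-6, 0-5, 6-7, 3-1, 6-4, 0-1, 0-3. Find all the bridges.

1-2, 4-6, 6-7

The edges on the cycle 0-5-6-3-0 are not bridges since each lies on that cycle.
But removing 6-4 disconnects 6 from 4; removing 1-2 disconnects 1 from 2; removing 7-6 disconnects 7 from 6 — these are bridges.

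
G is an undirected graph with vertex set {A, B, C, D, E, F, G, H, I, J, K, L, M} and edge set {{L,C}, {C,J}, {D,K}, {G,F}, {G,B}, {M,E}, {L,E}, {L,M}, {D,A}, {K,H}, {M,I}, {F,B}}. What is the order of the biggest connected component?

6

Starting from B we can reach B, F, G. That is one component of size 3.
Starting from A we can reach A, D, H, K. That is one component of size 4.
Starting from C we can reach C, E, I, J, L, M. That is one component of size 6.
The largest has 6 vertices.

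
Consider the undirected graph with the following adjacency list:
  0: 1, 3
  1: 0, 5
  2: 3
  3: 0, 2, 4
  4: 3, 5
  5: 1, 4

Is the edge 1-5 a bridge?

No

After removing 1-5, the path 1-0-3-4-5 still connects them, so the edge is not a bridge.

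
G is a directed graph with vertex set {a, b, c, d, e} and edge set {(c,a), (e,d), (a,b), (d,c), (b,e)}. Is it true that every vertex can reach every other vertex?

From d we can reach every vertex (a, b, c, d, e), and every vertex can reach d (a, b, c, d, e). So the whole graph is one strongly connected component.

Yes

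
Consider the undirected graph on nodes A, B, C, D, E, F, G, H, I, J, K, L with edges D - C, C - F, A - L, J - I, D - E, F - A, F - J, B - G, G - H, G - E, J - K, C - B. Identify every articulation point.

Removing A increases the component count from 1 to 2, so A is a cut vertex.
Removing C increases the component count from 1 to 2, so C is a cut vertex.
Removing F increases the component count from 1 to 3, so F is a cut vertex.
Likewise G, J are cut vertices.
By contrast removing D leaves 1 component; it is not a cut vertex. No other vertex is a cut vertex either.

A, C, F, G, J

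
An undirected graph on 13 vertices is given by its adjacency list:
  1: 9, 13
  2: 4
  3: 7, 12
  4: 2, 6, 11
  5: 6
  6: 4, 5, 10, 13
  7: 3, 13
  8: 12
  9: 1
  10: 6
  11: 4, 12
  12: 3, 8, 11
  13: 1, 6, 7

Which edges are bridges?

1-13, 1-9, 10-6, 12-8, 2-4, 5-6

The edges on the cycle 13-6-4-11-12-3-7-13 are not bridges since each lies on that cycle.
But removing 6-5 disconnects 6 from 5; removing 6-10 disconnects 6 from 10; removing 12-8 disconnects 12 from 8; removing 1-9 disconnects 1 from 9 — these are bridges.
In total 6 edges are bridges.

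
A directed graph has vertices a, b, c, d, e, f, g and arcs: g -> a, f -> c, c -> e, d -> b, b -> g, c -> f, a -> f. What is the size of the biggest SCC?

{c, f} are all mutually reachable — one SCC of size 2.
{e} is an SCC by itself.
{g} is an SCC by itself.
{b} is an SCC by itself.
{d} is an SCC by itself.
(and 1 more singleton SCC)
The largest has 2 vertices.

2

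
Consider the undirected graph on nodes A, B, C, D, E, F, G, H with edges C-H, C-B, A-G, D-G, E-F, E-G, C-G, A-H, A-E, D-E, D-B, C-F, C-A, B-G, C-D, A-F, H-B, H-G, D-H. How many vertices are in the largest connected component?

8

Starting from A we can reach A, B, C, D, E, F, G, H. That is one component of size 8.
The largest has 8 vertices.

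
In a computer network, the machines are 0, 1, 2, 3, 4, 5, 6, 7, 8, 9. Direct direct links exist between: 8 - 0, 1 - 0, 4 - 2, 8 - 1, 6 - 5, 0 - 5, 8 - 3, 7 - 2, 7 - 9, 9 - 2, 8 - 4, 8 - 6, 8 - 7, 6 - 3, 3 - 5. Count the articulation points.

1

Removing 8 increases the component count from 1 to 2, so 8 is a cut vertex.
By contrast removing 9 leaves 1 component; it is not a cut vertex. No other vertex is a cut vertex either.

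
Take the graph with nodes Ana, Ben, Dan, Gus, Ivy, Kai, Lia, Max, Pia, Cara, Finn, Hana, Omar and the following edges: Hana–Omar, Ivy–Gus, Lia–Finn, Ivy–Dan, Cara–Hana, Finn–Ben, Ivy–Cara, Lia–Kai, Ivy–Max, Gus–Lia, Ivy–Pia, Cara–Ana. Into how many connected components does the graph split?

Starting from Ana we can reach Ana, Ben, Dan, Gus, Ivy, Kai, Lia, Max, Pia, Cara, Finn, Hana, Omar. That is one component of size 13.
Total: 1 component.

1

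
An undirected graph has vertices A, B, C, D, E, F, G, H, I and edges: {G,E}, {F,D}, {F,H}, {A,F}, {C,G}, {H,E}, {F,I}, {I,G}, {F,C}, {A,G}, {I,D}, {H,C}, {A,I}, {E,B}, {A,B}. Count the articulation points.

Removing E, for instance, still leaves 1 component. No single vertex removal increases the component count — the graph has no articulation points.

0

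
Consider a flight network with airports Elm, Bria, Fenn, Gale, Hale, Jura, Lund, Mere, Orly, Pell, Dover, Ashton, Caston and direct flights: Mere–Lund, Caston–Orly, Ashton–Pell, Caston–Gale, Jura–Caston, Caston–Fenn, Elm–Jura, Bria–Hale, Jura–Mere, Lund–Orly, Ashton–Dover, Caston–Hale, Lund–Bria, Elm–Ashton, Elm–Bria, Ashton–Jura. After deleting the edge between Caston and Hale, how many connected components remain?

1

Caston and Hale are still connected via Caston-Jura-Elm-Bria-Hale, so the component count stays at 1.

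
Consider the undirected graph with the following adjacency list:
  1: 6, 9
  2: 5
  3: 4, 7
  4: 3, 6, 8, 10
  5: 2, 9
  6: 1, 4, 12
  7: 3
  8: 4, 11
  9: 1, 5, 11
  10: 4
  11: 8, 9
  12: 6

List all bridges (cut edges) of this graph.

10-4, 12-6, 2-5, 3-4, 3-7, 5-9

The edges on the cycle 8-4-6-1-9-11-8 are not bridges since each lies on that cycle.
But removing 4-3 disconnects 4 from 3; removing 5-2 disconnects 5 from 2; removing 4-10 disconnects 4 from 10; removing 7-3 disconnects 7 from 3 — these are bridges.
In total 6 edges are bridges.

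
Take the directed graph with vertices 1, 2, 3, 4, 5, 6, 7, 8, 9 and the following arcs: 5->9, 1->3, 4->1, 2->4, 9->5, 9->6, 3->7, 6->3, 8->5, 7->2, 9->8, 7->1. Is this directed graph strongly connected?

No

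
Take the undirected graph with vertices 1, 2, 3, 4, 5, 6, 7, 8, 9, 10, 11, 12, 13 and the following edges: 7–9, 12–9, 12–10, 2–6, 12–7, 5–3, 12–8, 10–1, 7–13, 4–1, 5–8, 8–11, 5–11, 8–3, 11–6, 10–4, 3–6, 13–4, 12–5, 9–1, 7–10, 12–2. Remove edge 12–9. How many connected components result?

1

12 and 9 are still connected via 12-7-9, so the component count stays at 1.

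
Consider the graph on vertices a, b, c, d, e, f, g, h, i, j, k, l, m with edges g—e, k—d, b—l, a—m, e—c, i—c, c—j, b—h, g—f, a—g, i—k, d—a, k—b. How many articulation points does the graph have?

Removing a increases the component count from 1 to 2, so a is a cut vertex.
Removing b increases the component count from 1 to 3, so b is a cut vertex.
Removing c increases the component count from 1 to 2, so c is a cut vertex.
Likewise g, k are cut vertices.
By contrast removing i leaves 1 component; it is not a cut vertex. No other vertex is a cut vertex either.

5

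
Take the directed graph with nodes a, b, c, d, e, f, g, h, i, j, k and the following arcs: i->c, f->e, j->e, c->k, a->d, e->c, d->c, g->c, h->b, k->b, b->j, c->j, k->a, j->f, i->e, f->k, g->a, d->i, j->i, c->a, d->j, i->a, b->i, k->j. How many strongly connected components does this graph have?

{a, b, c, d, e, f, i, j, k} are all mutually reachable — one SCC of size 9.
{g} is an SCC by itself.
{h} is an SCC by itself.
That gives 3 strongly connected components.

3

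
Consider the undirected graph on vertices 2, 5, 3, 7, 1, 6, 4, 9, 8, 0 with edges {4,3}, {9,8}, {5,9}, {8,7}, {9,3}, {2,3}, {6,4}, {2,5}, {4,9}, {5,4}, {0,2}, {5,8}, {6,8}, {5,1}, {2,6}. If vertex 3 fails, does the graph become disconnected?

Deleting 3 leaves 1 component (was 1) (its neighbors 2, 4, 9 remain connected to each other), so 3 is not a cut vertex.

No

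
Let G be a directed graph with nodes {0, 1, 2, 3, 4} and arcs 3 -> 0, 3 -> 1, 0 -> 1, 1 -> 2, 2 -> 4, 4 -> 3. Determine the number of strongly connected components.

1

{0, 1, 2, 3, 4} are all mutually reachable — one SCC of size 5.
That gives 1 strongly connected component.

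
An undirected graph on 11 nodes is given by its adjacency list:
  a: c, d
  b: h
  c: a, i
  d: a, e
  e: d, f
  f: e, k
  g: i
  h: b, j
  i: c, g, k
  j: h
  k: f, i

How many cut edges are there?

3

The edges on the cycle f-e-d-a-c-i-k-f are not bridges since each lies on that cycle.
But removing b-h disconnects b from h; removing h-j disconnects h from j; removing i-g disconnects i from g — these are bridges.
That makes 3 bridges.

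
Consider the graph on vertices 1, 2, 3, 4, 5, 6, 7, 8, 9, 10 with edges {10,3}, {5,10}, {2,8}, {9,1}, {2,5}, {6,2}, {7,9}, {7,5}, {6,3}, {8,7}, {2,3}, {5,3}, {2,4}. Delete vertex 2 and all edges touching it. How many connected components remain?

2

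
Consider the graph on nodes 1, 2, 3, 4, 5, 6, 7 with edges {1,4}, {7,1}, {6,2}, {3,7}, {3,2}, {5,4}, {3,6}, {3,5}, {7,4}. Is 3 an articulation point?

Deleting 3 raises the number of components from 1 to 2, so 3 is a cut vertex.

Yes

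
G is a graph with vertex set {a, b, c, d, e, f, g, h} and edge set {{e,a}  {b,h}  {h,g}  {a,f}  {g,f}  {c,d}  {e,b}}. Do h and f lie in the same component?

From h we can reach a, b, e, f, g, h, which includes f.

Yes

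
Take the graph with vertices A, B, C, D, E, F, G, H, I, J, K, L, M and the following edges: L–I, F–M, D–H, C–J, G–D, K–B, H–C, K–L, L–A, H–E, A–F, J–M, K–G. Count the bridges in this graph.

3

The edges on the cycle K-L-A-F-M-J-C-H-D-G-K are not bridges since each lies on that cycle.
But removing B–K disconnects B from K; removing H–E disconnects H from E; removing I–L disconnects I from L — these are bridges.
That makes 3 bridges.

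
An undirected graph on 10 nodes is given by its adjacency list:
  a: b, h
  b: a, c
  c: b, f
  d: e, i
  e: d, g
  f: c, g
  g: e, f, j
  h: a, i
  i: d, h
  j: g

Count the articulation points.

1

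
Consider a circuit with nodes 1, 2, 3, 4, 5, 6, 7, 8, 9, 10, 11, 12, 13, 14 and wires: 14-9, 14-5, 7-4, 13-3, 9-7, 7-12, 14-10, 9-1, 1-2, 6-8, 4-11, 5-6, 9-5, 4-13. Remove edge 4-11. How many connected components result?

2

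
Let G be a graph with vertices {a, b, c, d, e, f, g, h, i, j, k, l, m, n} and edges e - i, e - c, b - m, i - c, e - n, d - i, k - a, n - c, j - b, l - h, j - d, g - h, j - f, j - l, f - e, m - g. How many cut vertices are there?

1

Removing j increases the component count from 2 to 3, so j is a cut vertex.
By contrast removing f leaves 2 components; it is not a cut vertex. No other vertex is a cut vertex either.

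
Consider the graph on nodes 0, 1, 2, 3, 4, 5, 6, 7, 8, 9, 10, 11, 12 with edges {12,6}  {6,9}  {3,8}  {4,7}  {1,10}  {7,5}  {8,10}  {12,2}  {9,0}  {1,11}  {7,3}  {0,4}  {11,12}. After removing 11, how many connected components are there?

With 11 gone, the remaining components are: {0, 1, 2, 3, 4, 5, 6, 7, 8, 9, 10, 12}.
That is 1 component.

1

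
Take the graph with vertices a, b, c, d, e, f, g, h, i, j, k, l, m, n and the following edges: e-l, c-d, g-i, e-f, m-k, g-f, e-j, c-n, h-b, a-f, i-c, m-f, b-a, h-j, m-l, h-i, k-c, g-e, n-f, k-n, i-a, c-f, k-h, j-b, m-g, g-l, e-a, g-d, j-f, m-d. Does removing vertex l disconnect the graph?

Deleting l leaves 1 component (was 1) (its neighbors e, g, m remain connected to each other), so l is not a cut vertex.

No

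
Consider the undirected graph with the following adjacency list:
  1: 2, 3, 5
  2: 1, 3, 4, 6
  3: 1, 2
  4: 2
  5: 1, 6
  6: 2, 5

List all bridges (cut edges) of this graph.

2-4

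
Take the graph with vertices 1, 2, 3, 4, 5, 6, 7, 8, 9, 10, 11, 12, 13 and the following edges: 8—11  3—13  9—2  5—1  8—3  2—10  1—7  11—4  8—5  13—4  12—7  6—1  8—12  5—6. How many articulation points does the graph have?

2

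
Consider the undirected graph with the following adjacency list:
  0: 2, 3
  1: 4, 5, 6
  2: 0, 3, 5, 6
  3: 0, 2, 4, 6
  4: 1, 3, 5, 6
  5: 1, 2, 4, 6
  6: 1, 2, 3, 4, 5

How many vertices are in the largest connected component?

Starting from 0 we can reach 0, 1, 2, 3, 4, 5, 6. That is one component of size 7.
The largest has 7 vertices.

7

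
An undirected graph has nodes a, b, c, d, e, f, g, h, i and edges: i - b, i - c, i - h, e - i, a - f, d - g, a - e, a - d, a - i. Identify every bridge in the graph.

The edges on the cycle a-e-i-a are not bridges since each lies on that cycle.
But removing h - i disconnects h from i; removing i - c disconnects i from c; removing a - d disconnects a from d; removing i - b disconnects i from b — these are bridges.
In total 6 edges are bridges.

a-d, a-f, b-i, c-i, d-g, h-i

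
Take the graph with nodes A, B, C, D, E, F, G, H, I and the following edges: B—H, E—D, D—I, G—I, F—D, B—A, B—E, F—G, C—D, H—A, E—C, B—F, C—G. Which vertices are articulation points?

B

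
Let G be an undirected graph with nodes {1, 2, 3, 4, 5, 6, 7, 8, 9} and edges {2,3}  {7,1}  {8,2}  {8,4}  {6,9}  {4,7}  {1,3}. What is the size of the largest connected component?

6

5 is isolated — a component by itself.
Starting from 6 we can reach 6, 9. That is one component of size 2.
Starting from 1 we can reach 1, 2, 3, 4, 7, 8. That is one component of size 6.
The largest has 6 vertices.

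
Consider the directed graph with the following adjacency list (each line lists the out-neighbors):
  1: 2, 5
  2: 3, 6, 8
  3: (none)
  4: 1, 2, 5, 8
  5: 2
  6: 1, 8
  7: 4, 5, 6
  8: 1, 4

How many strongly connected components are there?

3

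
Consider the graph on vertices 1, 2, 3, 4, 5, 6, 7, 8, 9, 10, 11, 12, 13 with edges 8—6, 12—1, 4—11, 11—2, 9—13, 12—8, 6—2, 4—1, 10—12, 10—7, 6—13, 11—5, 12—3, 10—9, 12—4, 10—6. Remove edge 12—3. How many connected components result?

2

Before removal there is 1 component.
12—3 is a bridge — removing it separates 12's side from 3's side.
After removal: 2 components.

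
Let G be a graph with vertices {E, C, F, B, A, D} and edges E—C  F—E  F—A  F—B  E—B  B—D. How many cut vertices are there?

Removing B increases the component count from 1 to 2, so B is a cut vertex.
Removing E increases the component count from 1 to 2, so E is a cut vertex.
Removing F increases the component count from 1 to 2, so F is a cut vertex.
By contrast removing A leaves 1 component; it is not a cut vertex. No other vertex is a cut vertex either.

3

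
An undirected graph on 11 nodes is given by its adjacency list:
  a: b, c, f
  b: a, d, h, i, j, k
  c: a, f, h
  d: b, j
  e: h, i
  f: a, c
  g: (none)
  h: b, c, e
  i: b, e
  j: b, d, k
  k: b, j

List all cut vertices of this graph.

Removing b increases the component count from 2 to 3, so b is a cut vertex.
By contrast removing a leaves 2 components; it is not a cut vertex. No other vertex is a cut vertex either.

b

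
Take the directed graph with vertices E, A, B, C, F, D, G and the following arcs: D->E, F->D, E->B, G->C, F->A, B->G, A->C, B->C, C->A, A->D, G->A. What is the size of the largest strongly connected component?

6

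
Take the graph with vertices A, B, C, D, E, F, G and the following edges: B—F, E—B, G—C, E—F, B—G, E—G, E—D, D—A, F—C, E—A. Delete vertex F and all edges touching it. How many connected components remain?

1

With F gone, the remaining components are: {A, B, C, D, E, G}.
That is 1 component.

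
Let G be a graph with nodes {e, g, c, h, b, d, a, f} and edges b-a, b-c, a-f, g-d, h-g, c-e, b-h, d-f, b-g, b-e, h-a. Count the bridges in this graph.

The edges on the cycle b-c-e-b are not bridges since each lies on that cycle.
Every edge lies on some cycle, so there are no bridges.

0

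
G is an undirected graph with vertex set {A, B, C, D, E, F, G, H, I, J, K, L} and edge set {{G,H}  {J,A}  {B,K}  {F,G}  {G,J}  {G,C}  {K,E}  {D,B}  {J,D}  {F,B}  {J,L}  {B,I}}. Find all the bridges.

A-J, B-I, B-K, C-G, E-K, G-H, J-L

The edges on the cycle F-G-J-D-B-F are not bridges since each lies on that cycle.
But removing G - C disconnects G from C; removing J - L disconnects J from L; removing B - K disconnects B from K; removing J - A disconnects J from A — these are bridges.
In total 7 edges are bridges.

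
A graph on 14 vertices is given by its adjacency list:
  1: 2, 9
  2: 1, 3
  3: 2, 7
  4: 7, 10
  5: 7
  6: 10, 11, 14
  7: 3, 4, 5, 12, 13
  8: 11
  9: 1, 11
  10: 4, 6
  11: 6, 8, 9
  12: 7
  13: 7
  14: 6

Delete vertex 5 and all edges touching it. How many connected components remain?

With 5 gone, the remaining components are: {1, 2, 3, 4, 6, 7, 8, 9, 10, 11, 12, 13, 14}.
That is 1 component.

1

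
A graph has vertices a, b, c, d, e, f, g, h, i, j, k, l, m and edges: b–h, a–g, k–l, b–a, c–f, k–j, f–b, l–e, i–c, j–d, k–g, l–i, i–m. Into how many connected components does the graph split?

Starting from a we can reach a, b, c, d, e, f, g, h, i, j, k, l, m. That is one component of size 13.
Total: 1 component.

1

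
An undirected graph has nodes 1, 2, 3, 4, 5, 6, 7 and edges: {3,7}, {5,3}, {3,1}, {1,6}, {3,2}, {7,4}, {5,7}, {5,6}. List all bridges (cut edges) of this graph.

2-3, 4-7

The edges on the cycle 5-3-7-5 are not bridges since each lies on that cycle.
But removing 3 - 2 disconnects 3 from 2; removing 7 - 4 disconnects 7 from 4 — these are bridges.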